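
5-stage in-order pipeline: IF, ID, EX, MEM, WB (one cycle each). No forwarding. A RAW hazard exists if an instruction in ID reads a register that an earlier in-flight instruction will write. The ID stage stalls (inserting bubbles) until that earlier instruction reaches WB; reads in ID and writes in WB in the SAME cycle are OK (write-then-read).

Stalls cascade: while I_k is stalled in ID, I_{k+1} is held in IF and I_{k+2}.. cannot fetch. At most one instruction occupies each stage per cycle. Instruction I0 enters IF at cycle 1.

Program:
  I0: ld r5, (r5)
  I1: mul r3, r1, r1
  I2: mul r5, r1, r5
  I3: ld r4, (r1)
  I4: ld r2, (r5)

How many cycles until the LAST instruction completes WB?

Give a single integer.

I0 ld r5 <- r5: IF@1 ID@2 stall=0 (-) EX@3 MEM@4 WB@5
I1 mul r3 <- r1,r1: IF@2 ID@3 stall=0 (-) EX@4 MEM@5 WB@6
I2 mul r5 <- r1,r5: IF@3 ID@4 stall=1 (RAW on I0.r5 (WB@5)) EX@6 MEM@7 WB@8
I3 ld r4 <- r1: IF@4 ID@6 stall=0 (-) EX@7 MEM@8 WB@9
I4 ld r2 <- r5: IF@6 ID@7 stall=1 (RAW on I2.r5 (WB@8)) EX@9 MEM@10 WB@11

Answer: 11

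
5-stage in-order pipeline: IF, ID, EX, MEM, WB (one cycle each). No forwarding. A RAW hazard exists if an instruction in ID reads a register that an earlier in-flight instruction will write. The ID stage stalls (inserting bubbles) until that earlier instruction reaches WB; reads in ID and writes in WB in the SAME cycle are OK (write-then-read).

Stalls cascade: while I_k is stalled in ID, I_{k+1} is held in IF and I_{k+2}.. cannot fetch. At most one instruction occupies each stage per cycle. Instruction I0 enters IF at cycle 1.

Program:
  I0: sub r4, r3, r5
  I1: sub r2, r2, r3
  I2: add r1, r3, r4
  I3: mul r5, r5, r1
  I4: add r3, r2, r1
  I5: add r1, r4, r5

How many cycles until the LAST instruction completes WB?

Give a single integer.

Answer: 14

Derivation:
I0 sub r4 <- r3,r5: IF@1 ID@2 stall=0 (-) EX@3 MEM@4 WB@5
I1 sub r2 <- r2,r3: IF@2 ID@3 stall=0 (-) EX@4 MEM@5 WB@6
I2 add r1 <- r3,r4: IF@3 ID@4 stall=1 (RAW on I0.r4 (WB@5)) EX@6 MEM@7 WB@8
I3 mul r5 <- r5,r1: IF@4 ID@6 stall=2 (RAW on I2.r1 (WB@8)) EX@9 MEM@10 WB@11
I4 add r3 <- r2,r1: IF@6 ID@9 stall=0 (-) EX@10 MEM@11 WB@12
I5 add r1 <- r4,r5: IF@9 ID@10 stall=1 (RAW on I3.r5 (WB@11)) EX@12 MEM@13 WB@14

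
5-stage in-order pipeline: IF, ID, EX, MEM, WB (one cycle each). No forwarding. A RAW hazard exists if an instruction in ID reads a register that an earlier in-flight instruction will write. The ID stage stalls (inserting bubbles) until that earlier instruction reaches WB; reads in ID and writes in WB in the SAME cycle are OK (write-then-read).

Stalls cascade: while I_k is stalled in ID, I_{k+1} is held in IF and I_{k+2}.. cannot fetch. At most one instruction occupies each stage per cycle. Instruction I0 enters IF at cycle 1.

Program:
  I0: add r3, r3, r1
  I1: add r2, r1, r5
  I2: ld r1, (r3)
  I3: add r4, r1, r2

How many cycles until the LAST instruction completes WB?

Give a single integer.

I0 add r3 <- r3,r1: IF@1 ID@2 stall=0 (-) EX@3 MEM@4 WB@5
I1 add r2 <- r1,r5: IF@2 ID@3 stall=0 (-) EX@4 MEM@5 WB@6
I2 ld r1 <- r3: IF@3 ID@4 stall=1 (RAW on I0.r3 (WB@5)) EX@6 MEM@7 WB@8
I3 add r4 <- r1,r2: IF@4 ID@6 stall=2 (RAW on I2.r1 (WB@8)) EX@9 MEM@10 WB@11

Answer: 11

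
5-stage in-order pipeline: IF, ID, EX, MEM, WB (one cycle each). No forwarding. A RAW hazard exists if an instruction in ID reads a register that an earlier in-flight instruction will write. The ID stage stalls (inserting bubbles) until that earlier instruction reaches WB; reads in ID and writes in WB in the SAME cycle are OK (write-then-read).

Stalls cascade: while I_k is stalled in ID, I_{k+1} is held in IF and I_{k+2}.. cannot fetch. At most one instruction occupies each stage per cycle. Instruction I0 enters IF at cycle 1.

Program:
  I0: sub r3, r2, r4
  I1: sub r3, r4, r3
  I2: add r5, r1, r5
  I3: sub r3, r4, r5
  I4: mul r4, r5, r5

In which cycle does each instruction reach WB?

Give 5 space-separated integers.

Answer: 5 8 9 12 13

Derivation:
I0 sub r3 <- r2,r4: IF@1 ID@2 stall=0 (-) EX@3 MEM@4 WB@5
I1 sub r3 <- r4,r3: IF@2 ID@3 stall=2 (RAW on I0.r3 (WB@5)) EX@6 MEM@7 WB@8
I2 add r5 <- r1,r5: IF@3 ID@6 stall=0 (-) EX@7 MEM@8 WB@9
I3 sub r3 <- r4,r5: IF@6 ID@7 stall=2 (RAW on I2.r5 (WB@9)) EX@10 MEM@11 WB@12
I4 mul r4 <- r5,r5: IF@7 ID@10 stall=0 (-) EX@11 MEM@12 WB@13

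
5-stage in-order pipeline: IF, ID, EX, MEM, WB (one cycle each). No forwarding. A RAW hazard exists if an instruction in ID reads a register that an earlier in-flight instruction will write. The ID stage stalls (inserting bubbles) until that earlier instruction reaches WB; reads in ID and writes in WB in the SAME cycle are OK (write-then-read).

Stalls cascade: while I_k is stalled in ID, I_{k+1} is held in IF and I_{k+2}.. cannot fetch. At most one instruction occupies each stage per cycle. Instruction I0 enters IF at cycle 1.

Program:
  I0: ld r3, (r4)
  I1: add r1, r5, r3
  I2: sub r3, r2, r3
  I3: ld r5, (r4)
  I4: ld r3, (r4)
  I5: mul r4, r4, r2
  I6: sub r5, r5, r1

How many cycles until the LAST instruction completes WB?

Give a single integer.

I0 ld r3 <- r4: IF@1 ID@2 stall=0 (-) EX@3 MEM@4 WB@5
I1 add r1 <- r5,r3: IF@2 ID@3 stall=2 (RAW on I0.r3 (WB@5)) EX@6 MEM@7 WB@8
I2 sub r3 <- r2,r3: IF@3 ID@6 stall=0 (-) EX@7 MEM@8 WB@9
I3 ld r5 <- r4: IF@6 ID@7 stall=0 (-) EX@8 MEM@9 WB@10
I4 ld r3 <- r4: IF@7 ID@8 stall=0 (-) EX@9 MEM@10 WB@11
I5 mul r4 <- r4,r2: IF@8 ID@9 stall=0 (-) EX@10 MEM@11 WB@12
I6 sub r5 <- r5,r1: IF@9 ID@10 stall=0 (-) EX@11 MEM@12 WB@13

Answer: 13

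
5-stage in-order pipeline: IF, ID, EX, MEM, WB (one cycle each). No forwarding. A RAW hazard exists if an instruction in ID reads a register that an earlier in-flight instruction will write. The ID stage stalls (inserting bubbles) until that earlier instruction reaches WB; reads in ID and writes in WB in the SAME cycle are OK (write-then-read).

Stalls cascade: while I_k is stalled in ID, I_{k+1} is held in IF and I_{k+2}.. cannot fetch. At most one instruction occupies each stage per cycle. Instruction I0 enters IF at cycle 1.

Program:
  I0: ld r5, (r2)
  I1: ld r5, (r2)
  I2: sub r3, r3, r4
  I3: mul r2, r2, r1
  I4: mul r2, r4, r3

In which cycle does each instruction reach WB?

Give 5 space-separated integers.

Answer: 5 6 7 8 10

Derivation:
I0 ld r5 <- r2: IF@1 ID@2 stall=0 (-) EX@3 MEM@4 WB@5
I1 ld r5 <- r2: IF@2 ID@3 stall=0 (-) EX@4 MEM@5 WB@6
I2 sub r3 <- r3,r4: IF@3 ID@4 stall=0 (-) EX@5 MEM@6 WB@7
I3 mul r2 <- r2,r1: IF@4 ID@5 stall=0 (-) EX@6 MEM@7 WB@8
I4 mul r2 <- r4,r3: IF@5 ID@6 stall=1 (RAW on I2.r3 (WB@7)) EX@8 MEM@9 WB@10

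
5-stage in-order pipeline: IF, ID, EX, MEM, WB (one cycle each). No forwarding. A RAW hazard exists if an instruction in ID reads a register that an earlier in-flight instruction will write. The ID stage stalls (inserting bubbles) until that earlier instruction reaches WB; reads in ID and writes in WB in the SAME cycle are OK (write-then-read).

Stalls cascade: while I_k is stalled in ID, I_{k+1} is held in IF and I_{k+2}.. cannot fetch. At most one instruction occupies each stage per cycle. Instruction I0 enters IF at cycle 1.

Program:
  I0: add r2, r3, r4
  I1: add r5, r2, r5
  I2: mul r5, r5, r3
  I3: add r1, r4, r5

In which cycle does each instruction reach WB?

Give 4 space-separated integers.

Answer: 5 8 11 14

Derivation:
I0 add r2 <- r3,r4: IF@1 ID@2 stall=0 (-) EX@3 MEM@4 WB@5
I1 add r5 <- r2,r5: IF@2 ID@3 stall=2 (RAW on I0.r2 (WB@5)) EX@6 MEM@7 WB@8
I2 mul r5 <- r5,r3: IF@3 ID@6 stall=2 (RAW on I1.r5 (WB@8)) EX@9 MEM@10 WB@11
I3 add r1 <- r4,r5: IF@6 ID@9 stall=2 (RAW on I2.r5 (WB@11)) EX@12 MEM@13 WB@14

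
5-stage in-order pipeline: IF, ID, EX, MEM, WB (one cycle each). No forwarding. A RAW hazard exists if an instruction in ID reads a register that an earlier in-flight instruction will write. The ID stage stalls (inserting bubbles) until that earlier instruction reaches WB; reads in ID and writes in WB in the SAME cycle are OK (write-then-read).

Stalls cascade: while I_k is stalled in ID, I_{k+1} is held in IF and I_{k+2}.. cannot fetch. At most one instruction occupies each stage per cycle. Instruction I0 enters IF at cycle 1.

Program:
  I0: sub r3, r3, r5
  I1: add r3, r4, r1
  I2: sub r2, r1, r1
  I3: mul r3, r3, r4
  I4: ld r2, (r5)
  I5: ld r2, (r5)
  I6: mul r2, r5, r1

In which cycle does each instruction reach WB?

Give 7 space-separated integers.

Answer: 5 6 7 9 10 11 12

Derivation:
I0 sub r3 <- r3,r5: IF@1 ID@2 stall=0 (-) EX@3 MEM@4 WB@5
I1 add r3 <- r4,r1: IF@2 ID@3 stall=0 (-) EX@4 MEM@5 WB@6
I2 sub r2 <- r1,r1: IF@3 ID@4 stall=0 (-) EX@5 MEM@6 WB@7
I3 mul r3 <- r3,r4: IF@4 ID@5 stall=1 (RAW on I1.r3 (WB@6)) EX@7 MEM@8 WB@9
I4 ld r2 <- r5: IF@5 ID@7 stall=0 (-) EX@8 MEM@9 WB@10
I5 ld r2 <- r5: IF@7 ID@8 stall=0 (-) EX@9 MEM@10 WB@11
I6 mul r2 <- r5,r1: IF@8 ID@9 stall=0 (-) EX@10 MEM@11 WB@12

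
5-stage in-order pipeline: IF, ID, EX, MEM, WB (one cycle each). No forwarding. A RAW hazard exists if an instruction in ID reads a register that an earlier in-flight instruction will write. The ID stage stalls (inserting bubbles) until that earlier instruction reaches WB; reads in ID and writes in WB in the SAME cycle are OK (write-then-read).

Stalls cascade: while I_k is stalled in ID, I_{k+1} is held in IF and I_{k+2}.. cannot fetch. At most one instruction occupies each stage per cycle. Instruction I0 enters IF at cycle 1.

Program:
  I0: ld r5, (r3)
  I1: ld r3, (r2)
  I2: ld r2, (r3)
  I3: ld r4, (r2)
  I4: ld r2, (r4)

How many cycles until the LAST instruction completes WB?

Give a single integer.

Answer: 15

Derivation:
I0 ld r5 <- r3: IF@1 ID@2 stall=0 (-) EX@3 MEM@4 WB@5
I1 ld r3 <- r2: IF@2 ID@3 stall=0 (-) EX@4 MEM@5 WB@6
I2 ld r2 <- r3: IF@3 ID@4 stall=2 (RAW on I1.r3 (WB@6)) EX@7 MEM@8 WB@9
I3 ld r4 <- r2: IF@4 ID@7 stall=2 (RAW on I2.r2 (WB@9)) EX@10 MEM@11 WB@12
I4 ld r2 <- r4: IF@7 ID@10 stall=2 (RAW on I3.r4 (WB@12)) EX@13 MEM@14 WB@15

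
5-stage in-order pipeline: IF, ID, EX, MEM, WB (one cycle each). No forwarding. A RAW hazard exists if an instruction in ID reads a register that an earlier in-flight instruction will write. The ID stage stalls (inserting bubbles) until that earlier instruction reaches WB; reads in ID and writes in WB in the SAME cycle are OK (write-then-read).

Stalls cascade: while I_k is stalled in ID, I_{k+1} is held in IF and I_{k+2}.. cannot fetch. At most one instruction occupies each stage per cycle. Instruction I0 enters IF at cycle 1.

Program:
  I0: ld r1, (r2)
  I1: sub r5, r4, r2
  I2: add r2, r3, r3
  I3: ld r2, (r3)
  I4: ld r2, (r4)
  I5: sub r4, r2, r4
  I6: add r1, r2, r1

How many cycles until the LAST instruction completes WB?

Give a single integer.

I0 ld r1 <- r2: IF@1 ID@2 stall=0 (-) EX@3 MEM@4 WB@5
I1 sub r5 <- r4,r2: IF@2 ID@3 stall=0 (-) EX@4 MEM@5 WB@6
I2 add r2 <- r3,r3: IF@3 ID@4 stall=0 (-) EX@5 MEM@6 WB@7
I3 ld r2 <- r3: IF@4 ID@5 stall=0 (-) EX@6 MEM@7 WB@8
I4 ld r2 <- r4: IF@5 ID@6 stall=0 (-) EX@7 MEM@8 WB@9
I5 sub r4 <- r2,r4: IF@6 ID@7 stall=2 (RAW on I4.r2 (WB@9)) EX@10 MEM@11 WB@12
I6 add r1 <- r2,r1: IF@7 ID@10 stall=0 (-) EX@11 MEM@12 WB@13

Answer: 13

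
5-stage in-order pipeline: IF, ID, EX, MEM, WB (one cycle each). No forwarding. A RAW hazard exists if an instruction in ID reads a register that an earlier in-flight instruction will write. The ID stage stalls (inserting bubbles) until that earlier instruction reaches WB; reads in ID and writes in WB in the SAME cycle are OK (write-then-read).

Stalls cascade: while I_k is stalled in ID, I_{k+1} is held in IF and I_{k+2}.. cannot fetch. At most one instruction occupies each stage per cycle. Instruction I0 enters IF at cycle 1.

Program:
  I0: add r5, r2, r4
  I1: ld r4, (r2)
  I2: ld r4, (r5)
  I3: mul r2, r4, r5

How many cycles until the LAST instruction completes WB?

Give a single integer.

Answer: 11

Derivation:
I0 add r5 <- r2,r4: IF@1 ID@2 stall=0 (-) EX@3 MEM@4 WB@5
I1 ld r4 <- r2: IF@2 ID@3 stall=0 (-) EX@4 MEM@5 WB@6
I2 ld r4 <- r5: IF@3 ID@4 stall=1 (RAW on I0.r5 (WB@5)) EX@6 MEM@7 WB@8
I3 mul r2 <- r4,r5: IF@4 ID@6 stall=2 (RAW on I2.r4 (WB@8)) EX@9 MEM@10 WB@11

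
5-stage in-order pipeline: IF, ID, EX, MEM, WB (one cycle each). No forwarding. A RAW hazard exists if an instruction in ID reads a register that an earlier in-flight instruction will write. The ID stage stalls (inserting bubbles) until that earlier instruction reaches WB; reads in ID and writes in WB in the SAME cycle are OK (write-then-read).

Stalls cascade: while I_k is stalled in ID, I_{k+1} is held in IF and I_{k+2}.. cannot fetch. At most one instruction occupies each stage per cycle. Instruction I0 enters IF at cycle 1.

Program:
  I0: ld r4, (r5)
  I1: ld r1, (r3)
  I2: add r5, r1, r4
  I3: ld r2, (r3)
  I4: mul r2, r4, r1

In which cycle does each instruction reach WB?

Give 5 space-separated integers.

Answer: 5 6 9 10 11

Derivation:
I0 ld r4 <- r5: IF@1 ID@2 stall=0 (-) EX@3 MEM@4 WB@5
I1 ld r1 <- r3: IF@2 ID@3 stall=0 (-) EX@4 MEM@5 WB@6
I2 add r5 <- r1,r4: IF@3 ID@4 stall=2 (RAW on I1.r1 (WB@6)) EX@7 MEM@8 WB@9
I3 ld r2 <- r3: IF@4 ID@7 stall=0 (-) EX@8 MEM@9 WB@10
I4 mul r2 <- r4,r1: IF@7 ID@8 stall=0 (-) EX@9 MEM@10 WB@11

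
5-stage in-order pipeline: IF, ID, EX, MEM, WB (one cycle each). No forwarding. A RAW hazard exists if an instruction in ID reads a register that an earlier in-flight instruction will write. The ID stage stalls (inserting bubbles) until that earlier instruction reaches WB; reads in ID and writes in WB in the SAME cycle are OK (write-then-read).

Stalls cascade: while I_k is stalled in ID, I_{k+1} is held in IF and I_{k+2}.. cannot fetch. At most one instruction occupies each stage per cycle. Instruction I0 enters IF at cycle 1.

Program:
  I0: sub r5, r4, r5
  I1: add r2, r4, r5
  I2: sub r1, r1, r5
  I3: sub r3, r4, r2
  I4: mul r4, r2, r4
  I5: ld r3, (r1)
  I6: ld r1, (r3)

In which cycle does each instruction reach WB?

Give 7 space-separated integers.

I0 sub r5 <- r4,r5: IF@1 ID@2 stall=0 (-) EX@3 MEM@4 WB@5
I1 add r2 <- r4,r5: IF@2 ID@3 stall=2 (RAW on I0.r5 (WB@5)) EX@6 MEM@7 WB@8
I2 sub r1 <- r1,r5: IF@3 ID@6 stall=0 (-) EX@7 MEM@8 WB@9
I3 sub r3 <- r4,r2: IF@6 ID@7 stall=1 (RAW on I1.r2 (WB@8)) EX@9 MEM@10 WB@11
I4 mul r4 <- r2,r4: IF@7 ID@9 stall=0 (-) EX@10 MEM@11 WB@12
I5 ld r3 <- r1: IF@9 ID@10 stall=0 (-) EX@11 MEM@12 WB@13
I6 ld r1 <- r3: IF@10 ID@11 stall=2 (RAW on I5.r3 (WB@13)) EX@14 MEM@15 WB@16

Answer: 5 8 9 11 12 13 16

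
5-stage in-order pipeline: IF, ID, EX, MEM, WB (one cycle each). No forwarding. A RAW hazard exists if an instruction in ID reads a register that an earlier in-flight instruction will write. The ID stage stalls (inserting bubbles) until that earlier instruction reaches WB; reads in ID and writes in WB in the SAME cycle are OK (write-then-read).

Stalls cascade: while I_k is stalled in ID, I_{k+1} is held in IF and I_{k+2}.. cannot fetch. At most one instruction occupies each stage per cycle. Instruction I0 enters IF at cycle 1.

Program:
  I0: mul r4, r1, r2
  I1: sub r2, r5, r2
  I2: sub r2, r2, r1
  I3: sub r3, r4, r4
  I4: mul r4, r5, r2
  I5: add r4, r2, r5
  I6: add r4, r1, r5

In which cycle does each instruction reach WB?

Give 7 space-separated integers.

Answer: 5 6 9 10 12 13 14

Derivation:
I0 mul r4 <- r1,r2: IF@1 ID@2 stall=0 (-) EX@3 MEM@4 WB@5
I1 sub r2 <- r5,r2: IF@2 ID@3 stall=0 (-) EX@4 MEM@5 WB@6
I2 sub r2 <- r2,r1: IF@3 ID@4 stall=2 (RAW on I1.r2 (WB@6)) EX@7 MEM@8 WB@9
I3 sub r3 <- r4,r4: IF@4 ID@7 stall=0 (-) EX@8 MEM@9 WB@10
I4 mul r4 <- r5,r2: IF@7 ID@8 stall=1 (RAW on I2.r2 (WB@9)) EX@10 MEM@11 WB@12
I5 add r4 <- r2,r5: IF@8 ID@10 stall=0 (-) EX@11 MEM@12 WB@13
I6 add r4 <- r1,r5: IF@10 ID@11 stall=0 (-) EX@12 MEM@13 WB@14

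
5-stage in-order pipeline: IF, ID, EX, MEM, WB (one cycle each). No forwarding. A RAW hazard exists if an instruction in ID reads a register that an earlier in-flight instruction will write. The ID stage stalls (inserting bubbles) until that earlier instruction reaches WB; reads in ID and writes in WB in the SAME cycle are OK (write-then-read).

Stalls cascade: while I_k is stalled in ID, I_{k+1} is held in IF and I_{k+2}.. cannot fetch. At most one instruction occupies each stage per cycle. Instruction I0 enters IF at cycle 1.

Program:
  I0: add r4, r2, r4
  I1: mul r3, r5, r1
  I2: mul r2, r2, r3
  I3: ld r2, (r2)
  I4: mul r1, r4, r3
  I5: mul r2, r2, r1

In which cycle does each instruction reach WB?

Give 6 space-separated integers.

I0 add r4 <- r2,r4: IF@1 ID@2 stall=0 (-) EX@3 MEM@4 WB@5
I1 mul r3 <- r5,r1: IF@2 ID@3 stall=0 (-) EX@4 MEM@5 WB@6
I2 mul r2 <- r2,r3: IF@3 ID@4 stall=2 (RAW on I1.r3 (WB@6)) EX@7 MEM@8 WB@9
I3 ld r2 <- r2: IF@4 ID@7 stall=2 (RAW on I2.r2 (WB@9)) EX@10 MEM@11 WB@12
I4 mul r1 <- r4,r3: IF@7 ID@10 stall=0 (-) EX@11 MEM@12 WB@13
I5 mul r2 <- r2,r1: IF@10 ID@11 stall=2 (RAW on I4.r1 (WB@13)) EX@14 MEM@15 WB@16

Answer: 5 6 9 12 13 16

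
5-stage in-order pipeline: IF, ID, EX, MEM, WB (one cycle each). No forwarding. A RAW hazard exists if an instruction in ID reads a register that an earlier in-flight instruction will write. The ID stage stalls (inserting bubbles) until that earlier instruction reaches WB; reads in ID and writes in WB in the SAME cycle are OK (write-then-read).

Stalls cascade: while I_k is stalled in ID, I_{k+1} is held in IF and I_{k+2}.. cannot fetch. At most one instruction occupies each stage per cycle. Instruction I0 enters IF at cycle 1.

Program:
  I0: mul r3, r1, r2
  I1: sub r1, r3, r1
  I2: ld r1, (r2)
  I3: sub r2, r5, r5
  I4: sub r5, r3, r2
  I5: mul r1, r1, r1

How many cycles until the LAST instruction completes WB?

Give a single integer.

Answer: 14

Derivation:
I0 mul r3 <- r1,r2: IF@1 ID@2 stall=0 (-) EX@3 MEM@4 WB@5
I1 sub r1 <- r3,r1: IF@2 ID@3 stall=2 (RAW on I0.r3 (WB@5)) EX@6 MEM@7 WB@8
I2 ld r1 <- r2: IF@3 ID@6 stall=0 (-) EX@7 MEM@8 WB@9
I3 sub r2 <- r5,r5: IF@6 ID@7 stall=0 (-) EX@8 MEM@9 WB@10
I4 sub r5 <- r3,r2: IF@7 ID@8 stall=2 (RAW on I3.r2 (WB@10)) EX@11 MEM@12 WB@13
I5 mul r1 <- r1,r1: IF@8 ID@11 stall=0 (-) EX@12 MEM@13 WB@14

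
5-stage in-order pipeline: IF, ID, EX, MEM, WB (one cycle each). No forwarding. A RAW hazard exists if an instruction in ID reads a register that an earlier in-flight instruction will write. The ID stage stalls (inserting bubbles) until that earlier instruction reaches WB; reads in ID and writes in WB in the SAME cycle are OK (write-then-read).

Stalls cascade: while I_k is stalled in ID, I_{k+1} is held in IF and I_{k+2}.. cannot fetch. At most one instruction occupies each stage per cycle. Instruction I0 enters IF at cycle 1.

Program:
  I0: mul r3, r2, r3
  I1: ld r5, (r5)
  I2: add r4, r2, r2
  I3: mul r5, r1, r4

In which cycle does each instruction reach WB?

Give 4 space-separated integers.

I0 mul r3 <- r2,r3: IF@1 ID@2 stall=0 (-) EX@3 MEM@4 WB@5
I1 ld r5 <- r5: IF@2 ID@3 stall=0 (-) EX@4 MEM@5 WB@6
I2 add r4 <- r2,r2: IF@3 ID@4 stall=0 (-) EX@5 MEM@6 WB@7
I3 mul r5 <- r1,r4: IF@4 ID@5 stall=2 (RAW on I2.r4 (WB@7)) EX@8 MEM@9 WB@10

Answer: 5 6 7 10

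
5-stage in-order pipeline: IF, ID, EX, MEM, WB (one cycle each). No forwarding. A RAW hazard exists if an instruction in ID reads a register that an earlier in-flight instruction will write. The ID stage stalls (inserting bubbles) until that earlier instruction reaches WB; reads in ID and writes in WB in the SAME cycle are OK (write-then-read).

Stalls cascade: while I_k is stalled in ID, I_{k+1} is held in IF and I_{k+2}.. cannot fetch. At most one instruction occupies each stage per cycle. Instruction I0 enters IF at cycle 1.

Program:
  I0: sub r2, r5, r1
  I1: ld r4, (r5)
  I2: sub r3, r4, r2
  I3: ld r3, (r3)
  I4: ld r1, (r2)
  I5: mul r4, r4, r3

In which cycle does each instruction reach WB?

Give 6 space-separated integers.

Answer: 5 6 9 12 13 15

Derivation:
I0 sub r2 <- r5,r1: IF@1 ID@2 stall=0 (-) EX@3 MEM@4 WB@5
I1 ld r4 <- r5: IF@2 ID@3 stall=0 (-) EX@4 MEM@5 WB@6
I2 sub r3 <- r4,r2: IF@3 ID@4 stall=2 (RAW on I1.r4 (WB@6)) EX@7 MEM@8 WB@9
I3 ld r3 <- r3: IF@4 ID@7 stall=2 (RAW on I2.r3 (WB@9)) EX@10 MEM@11 WB@12
I4 ld r1 <- r2: IF@7 ID@10 stall=0 (-) EX@11 MEM@12 WB@13
I5 mul r4 <- r4,r3: IF@10 ID@11 stall=1 (RAW on I3.r3 (WB@12)) EX@13 MEM@14 WB@15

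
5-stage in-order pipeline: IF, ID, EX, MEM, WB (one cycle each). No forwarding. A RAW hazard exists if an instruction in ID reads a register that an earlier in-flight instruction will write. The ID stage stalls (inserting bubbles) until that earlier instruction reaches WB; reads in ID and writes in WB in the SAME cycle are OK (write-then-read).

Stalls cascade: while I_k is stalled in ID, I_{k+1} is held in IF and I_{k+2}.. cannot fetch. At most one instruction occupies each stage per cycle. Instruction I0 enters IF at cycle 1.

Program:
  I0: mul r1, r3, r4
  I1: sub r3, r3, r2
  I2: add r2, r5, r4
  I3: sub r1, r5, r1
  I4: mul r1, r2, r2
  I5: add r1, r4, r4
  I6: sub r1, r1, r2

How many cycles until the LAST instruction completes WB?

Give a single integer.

Answer: 14

Derivation:
I0 mul r1 <- r3,r4: IF@1 ID@2 stall=0 (-) EX@3 MEM@4 WB@5
I1 sub r3 <- r3,r2: IF@2 ID@3 stall=0 (-) EX@4 MEM@5 WB@6
I2 add r2 <- r5,r4: IF@3 ID@4 stall=0 (-) EX@5 MEM@6 WB@7
I3 sub r1 <- r5,r1: IF@4 ID@5 stall=0 (-) EX@6 MEM@7 WB@8
I4 mul r1 <- r2,r2: IF@5 ID@6 stall=1 (RAW on I2.r2 (WB@7)) EX@8 MEM@9 WB@10
I5 add r1 <- r4,r4: IF@6 ID@8 stall=0 (-) EX@9 MEM@10 WB@11
I6 sub r1 <- r1,r2: IF@8 ID@9 stall=2 (RAW on I5.r1 (WB@11)) EX@12 MEM@13 WB@14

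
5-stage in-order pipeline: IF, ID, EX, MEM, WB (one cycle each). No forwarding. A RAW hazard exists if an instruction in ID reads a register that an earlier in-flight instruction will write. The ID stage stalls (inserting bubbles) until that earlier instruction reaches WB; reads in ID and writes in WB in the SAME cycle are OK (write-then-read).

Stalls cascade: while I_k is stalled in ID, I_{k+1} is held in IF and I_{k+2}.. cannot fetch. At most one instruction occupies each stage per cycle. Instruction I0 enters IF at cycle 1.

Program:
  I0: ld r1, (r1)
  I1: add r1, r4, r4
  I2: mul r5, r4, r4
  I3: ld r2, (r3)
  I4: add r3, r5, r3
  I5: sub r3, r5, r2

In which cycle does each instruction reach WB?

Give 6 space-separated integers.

I0 ld r1 <- r1: IF@1 ID@2 stall=0 (-) EX@3 MEM@4 WB@5
I1 add r1 <- r4,r4: IF@2 ID@3 stall=0 (-) EX@4 MEM@5 WB@6
I2 mul r5 <- r4,r4: IF@3 ID@4 stall=0 (-) EX@5 MEM@6 WB@7
I3 ld r2 <- r3: IF@4 ID@5 stall=0 (-) EX@6 MEM@7 WB@8
I4 add r3 <- r5,r3: IF@5 ID@6 stall=1 (RAW on I2.r5 (WB@7)) EX@8 MEM@9 WB@10
I5 sub r3 <- r5,r2: IF@6 ID@8 stall=0 (-) EX@9 MEM@10 WB@11

Answer: 5 6 7 8 10 11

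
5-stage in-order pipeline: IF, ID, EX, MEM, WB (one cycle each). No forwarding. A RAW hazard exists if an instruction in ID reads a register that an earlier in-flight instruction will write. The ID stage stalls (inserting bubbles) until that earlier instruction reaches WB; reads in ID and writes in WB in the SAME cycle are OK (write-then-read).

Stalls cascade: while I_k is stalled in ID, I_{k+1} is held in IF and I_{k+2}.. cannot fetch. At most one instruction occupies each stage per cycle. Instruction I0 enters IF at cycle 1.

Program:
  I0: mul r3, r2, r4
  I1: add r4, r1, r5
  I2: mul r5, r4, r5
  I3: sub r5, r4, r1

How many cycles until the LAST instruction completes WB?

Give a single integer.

Answer: 10

Derivation:
I0 mul r3 <- r2,r4: IF@1 ID@2 stall=0 (-) EX@3 MEM@4 WB@5
I1 add r4 <- r1,r5: IF@2 ID@3 stall=0 (-) EX@4 MEM@5 WB@6
I2 mul r5 <- r4,r5: IF@3 ID@4 stall=2 (RAW on I1.r4 (WB@6)) EX@7 MEM@8 WB@9
I3 sub r5 <- r4,r1: IF@4 ID@7 stall=0 (-) EX@8 MEM@9 WB@10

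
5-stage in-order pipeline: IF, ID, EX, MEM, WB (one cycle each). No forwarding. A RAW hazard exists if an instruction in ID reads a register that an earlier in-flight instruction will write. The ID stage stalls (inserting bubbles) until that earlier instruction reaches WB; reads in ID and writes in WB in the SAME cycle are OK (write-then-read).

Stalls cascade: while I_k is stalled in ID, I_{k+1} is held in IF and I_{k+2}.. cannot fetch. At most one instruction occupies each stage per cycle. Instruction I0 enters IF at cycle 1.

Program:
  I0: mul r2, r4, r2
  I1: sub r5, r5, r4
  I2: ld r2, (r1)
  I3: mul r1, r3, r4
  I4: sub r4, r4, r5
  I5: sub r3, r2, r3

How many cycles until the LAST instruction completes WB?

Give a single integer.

I0 mul r2 <- r4,r2: IF@1 ID@2 stall=0 (-) EX@3 MEM@4 WB@5
I1 sub r5 <- r5,r4: IF@2 ID@3 stall=0 (-) EX@4 MEM@5 WB@6
I2 ld r2 <- r1: IF@3 ID@4 stall=0 (-) EX@5 MEM@6 WB@7
I3 mul r1 <- r3,r4: IF@4 ID@5 stall=0 (-) EX@6 MEM@7 WB@8
I4 sub r4 <- r4,r5: IF@5 ID@6 stall=0 (-) EX@7 MEM@8 WB@9
I5 sub r3 <- r2,r3: IF@6 ID@7 stall=0 (-) EX@8 MEM@9 WB@10

Answer: 10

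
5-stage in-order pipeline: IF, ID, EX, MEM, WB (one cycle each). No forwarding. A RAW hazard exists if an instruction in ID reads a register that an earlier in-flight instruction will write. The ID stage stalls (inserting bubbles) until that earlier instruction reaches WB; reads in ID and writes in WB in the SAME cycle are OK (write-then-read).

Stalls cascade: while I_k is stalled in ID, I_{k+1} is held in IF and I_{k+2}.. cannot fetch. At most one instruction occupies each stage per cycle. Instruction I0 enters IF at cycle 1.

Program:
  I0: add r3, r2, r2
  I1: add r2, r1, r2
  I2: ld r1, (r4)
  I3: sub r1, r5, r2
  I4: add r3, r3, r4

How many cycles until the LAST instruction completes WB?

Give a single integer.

Answer: 10

Derivation:
I0 add r3 <- r2,r2: IF@1 ID@2 stall=0 (-) EX@3 MEM@4 WB@5
I1 add r2 <- r1,r2: IF@2 ID@3 stall=0 (-) EX@4 MEM@5 WB@6
I2 ld r1 <- r4: IF@3 ID@4 stall=0 (-) EX@5 MEM@6 WB@7
I3 sub r1 <- r5,r2: IF@4 ID@5 stall=1 (RAW on I1.r2 (WB@6)) EX@7 MEM@8 WB@9
I4 add r3 <- r3,r4: IF@5 ID@7 stall=0 (-) EX@8 MEM@9 WB@10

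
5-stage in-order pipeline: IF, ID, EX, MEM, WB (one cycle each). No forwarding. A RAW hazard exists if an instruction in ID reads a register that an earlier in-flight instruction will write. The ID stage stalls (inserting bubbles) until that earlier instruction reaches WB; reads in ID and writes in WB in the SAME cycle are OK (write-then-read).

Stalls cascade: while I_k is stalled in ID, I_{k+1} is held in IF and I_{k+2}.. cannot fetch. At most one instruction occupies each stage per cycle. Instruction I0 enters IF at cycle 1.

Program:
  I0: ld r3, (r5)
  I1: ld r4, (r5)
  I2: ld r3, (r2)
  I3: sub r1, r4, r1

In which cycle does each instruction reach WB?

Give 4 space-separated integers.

Answer: 5 6 7 9

Derivation:
I0 ld r3 <- r5: IF@1 ID@2 stall=0 (-) EX@3 MEM@4 WB@5
I1 ld r4 <- r5: IF@2 ID@3 stall=0 (-) EX@4 MEM@5 WB@6
I2 ld r3 <- r2: IF@3 ID@4 stall=0 (-) EX@5 MEM@6 WB@7
I3 sub r1 <- r4,r1: IF@4 ID@5 stall=1 (RAW on I1.r4 (WB@6)) EX@7 MEM@8 WB@9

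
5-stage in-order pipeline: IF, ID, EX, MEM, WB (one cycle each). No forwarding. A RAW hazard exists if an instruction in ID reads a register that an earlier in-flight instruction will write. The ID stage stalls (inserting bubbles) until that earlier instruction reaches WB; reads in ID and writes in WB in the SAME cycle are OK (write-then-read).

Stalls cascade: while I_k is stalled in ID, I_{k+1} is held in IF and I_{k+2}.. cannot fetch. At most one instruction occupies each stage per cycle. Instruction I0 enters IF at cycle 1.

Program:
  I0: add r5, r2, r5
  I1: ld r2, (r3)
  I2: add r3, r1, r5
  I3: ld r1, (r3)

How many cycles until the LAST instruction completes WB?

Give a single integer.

I0 add r5 <- r2,r5: IF@1 ID@2 stall=0 (-) EX@3 MEM@4 WB@5
I1 ld r2 <- r3: IF@2 ID@3 stall=0 (-) EX@4 MEM@5 WB@6
I2 add r3 <- r1,r5: IF@3 ID@4 stall=1 (RAW on I0.r5 (WB@5)) EX@6 MEM@7 WB@8
I3 ld r1 <- r3: IF@4 ID@6 stall=2 (RAW on I2.r3 (WB@8)) EX@9 MEM@10 WB@11

Answer: 11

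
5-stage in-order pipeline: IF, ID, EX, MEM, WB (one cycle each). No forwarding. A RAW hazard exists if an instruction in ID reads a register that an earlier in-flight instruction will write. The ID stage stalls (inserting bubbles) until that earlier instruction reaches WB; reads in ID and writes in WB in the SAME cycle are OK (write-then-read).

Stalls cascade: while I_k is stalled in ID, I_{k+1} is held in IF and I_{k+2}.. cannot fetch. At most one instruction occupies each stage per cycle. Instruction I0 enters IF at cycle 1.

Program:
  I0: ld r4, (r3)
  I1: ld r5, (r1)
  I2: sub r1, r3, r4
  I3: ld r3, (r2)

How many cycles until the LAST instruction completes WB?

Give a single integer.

I0 ld r4 <- r3: IF@1 ID@2 stall=0 (-) EX@3 MEM@4 WB@5
I1 ld r5 <- r1: IF@2 ID@3 stall=0 (-) EX@4 MEM@5 WB@6
I2 sub r1 <- r3,r4: IF@3 ID@4 stall=1 (RAW on I0.r4 (WB@5)) EX@6 MEM@7 WB@8
I3 ld r3 <- r2: IF@4 ID@6 stall=0 (-) EX@7 MEM@8 WB@9

Answer: 9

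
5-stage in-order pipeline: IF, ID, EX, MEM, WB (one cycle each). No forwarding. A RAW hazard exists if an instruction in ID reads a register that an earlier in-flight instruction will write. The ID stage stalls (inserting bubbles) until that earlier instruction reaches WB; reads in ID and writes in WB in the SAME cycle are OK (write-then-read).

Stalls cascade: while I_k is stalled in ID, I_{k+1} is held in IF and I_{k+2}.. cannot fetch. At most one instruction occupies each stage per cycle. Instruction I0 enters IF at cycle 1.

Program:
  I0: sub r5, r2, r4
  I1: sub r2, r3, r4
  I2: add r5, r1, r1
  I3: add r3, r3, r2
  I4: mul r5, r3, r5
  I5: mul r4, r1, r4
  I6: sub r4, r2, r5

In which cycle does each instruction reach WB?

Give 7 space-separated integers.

Answer: 5 6 7 9 12 13 15

Derivation:
I0 sub r5 <- r2,r4: IF@1 ID@2 stall=0 (-) EX@3 MEM@4 WB@5
I1 sub r2 <- r3,r4: IF@2 ID@3 stall=0 (-) EX@4 MEM@5 WB@6
I2 add r5 <- r1,r1: IF@3 ID@4 stall=0 (-) EX@5 MEM@6 WB@7
I3 add r3 <- r3,r2: IF@4 ID@5 stall=1 (RAW on I1.r2 (WB@6)) EX@7 MEM@8 WB@9
I4 mul r5 <- r3,r5: IF@5 ID@7 stall=2 (RAW on I3.r3 (WB@9)) EX@10 MEM@11 WB@12
I5 mul r4 <- r1,r4: IF@7 ID@10 stall=0 (-) EX@11 MEM@12 WB@13
I6 sub r4 <- r2,r5: IF@10 ID@11 stall=1 (RAW on I4.r5 (WB@12)) EX@13 MEM@14 WB@15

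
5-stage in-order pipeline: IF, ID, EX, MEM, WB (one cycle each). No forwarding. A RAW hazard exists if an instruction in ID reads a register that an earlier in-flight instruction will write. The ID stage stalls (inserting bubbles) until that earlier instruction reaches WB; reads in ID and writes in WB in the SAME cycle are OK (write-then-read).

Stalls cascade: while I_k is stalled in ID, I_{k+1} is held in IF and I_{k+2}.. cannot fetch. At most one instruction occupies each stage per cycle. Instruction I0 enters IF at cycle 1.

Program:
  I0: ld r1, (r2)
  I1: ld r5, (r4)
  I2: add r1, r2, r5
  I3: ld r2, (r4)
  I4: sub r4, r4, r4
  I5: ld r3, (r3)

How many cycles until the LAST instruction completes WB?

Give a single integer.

I0 ld r1 <- r2: IF@1 ID@2 stall=0 (-) EX@3 MEM@4 WB@5
I1 ld r5 <- r4: IF@2 ID@3 stall=0 (-) EX@4 MEM@5 WB@6
I2 add r1 <- r2,r5: IF@3 ID@4 stall=2 (RAW on I1.r5 (WB@6)) EX@7 MEM@8 WB@9
I3 ld r2 <- r4: IF@4 ID@7 stall=0 (-) EX@8 MEM@9 WB@10
I4 sub r4 <- r4,r4: IF@7 ID@8 stall=0 (-) EX@9 MEM@10 WB@11
I5 ld r3 <- r3: IF@8 ID@9 stall=0 (-) EX@10 MEM@11 WB@12

Answer: 12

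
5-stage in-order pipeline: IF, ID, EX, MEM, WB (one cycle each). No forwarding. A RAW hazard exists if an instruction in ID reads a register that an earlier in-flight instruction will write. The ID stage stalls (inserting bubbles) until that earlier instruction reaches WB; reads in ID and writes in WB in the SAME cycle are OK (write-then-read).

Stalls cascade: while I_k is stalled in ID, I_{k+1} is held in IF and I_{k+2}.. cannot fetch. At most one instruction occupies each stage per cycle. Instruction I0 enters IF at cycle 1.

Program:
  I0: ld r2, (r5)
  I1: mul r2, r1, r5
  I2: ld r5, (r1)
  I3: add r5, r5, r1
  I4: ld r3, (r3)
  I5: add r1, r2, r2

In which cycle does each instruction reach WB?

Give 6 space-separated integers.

Answer: 5 6 7 10 11 12

Derivation:
I0 ld r2 <- r5: IF@1 ID@2 stall=0 (-) EX@3 MEM@4 WB@5
I1 mul r2 <- r1,r5: IF@2 ID@3 stall=0 (-) EX@4 MEM@5 WB@6
I2 ld r5 <- r1: IF@3 ID@4 stall=0 (-) EX@5 MEM@6 WB@7
I3 add r5 <- r5,r1: IF@4 ID@5 stall=2 (RAW on I2.r5 (WB@7)) EX@8 MEM@9 WB@10
I4 ld r3 <- r3: IF@5 ID@8 stall=0 (-) EX@9 MEM@10 WB@11
I5 add r1 <- r2,r2: IF@8 ID@9 stall=0 (-) EX@10 MEM@11 WB@12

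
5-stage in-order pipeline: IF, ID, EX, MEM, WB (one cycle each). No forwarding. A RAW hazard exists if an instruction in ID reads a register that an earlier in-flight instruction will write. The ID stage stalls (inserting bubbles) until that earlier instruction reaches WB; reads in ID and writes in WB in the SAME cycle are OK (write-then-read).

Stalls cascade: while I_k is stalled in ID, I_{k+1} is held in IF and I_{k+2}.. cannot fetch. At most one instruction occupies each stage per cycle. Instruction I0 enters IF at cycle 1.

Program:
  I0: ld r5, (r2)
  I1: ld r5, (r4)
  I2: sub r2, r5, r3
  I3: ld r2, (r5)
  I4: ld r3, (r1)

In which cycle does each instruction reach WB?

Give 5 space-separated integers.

I0 ld r5 <- r2: IF@1 ID@2 stall=0 (-) EX@3 MEM@4 WB@5
I1 ld r5 <- r4: IF@2 ID@3 stall=0 (-) EX@4 MEM@5 WB@6
I2 sub r2 <- r5,r3: IF@3 ID@4 stall=2 (RAW on I1.r5 (WB@6)) EX@7 MEM@8 WB@9
I3 ld r2 <- r5: IF@4 ID@7 stall=0 (-) EX@8 MEM@9 WB@10
I4 ld r3 <- r1: IF@7 ID@8 stall=0 (-) EX@9 MEM@10 WB@11

Answer: 5 6 9 10 11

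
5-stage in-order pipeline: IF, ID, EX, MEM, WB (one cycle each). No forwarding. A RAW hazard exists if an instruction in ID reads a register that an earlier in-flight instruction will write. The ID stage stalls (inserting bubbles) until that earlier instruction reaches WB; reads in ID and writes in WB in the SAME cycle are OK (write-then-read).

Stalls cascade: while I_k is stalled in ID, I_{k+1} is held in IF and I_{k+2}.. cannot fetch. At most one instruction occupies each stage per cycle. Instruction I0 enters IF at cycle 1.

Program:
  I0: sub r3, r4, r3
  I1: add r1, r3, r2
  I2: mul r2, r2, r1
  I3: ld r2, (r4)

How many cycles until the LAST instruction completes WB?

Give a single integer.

Answer: 12

Derivation:
I0 sub r3 <- r4,r3: IF@1 ID@2 stall=0 (-) EX@3 MEM@4 WB@5
I1 add r1 <- r3,r2: IF@2 ID@3 stall=2 (RAW on I0.r3 (WB@5)) EX@6 MEM@7 WB@8
I2 mul r2 <- r2,r1: IF@3 ID@6 stall=2 (RAW on I1.r1 (WB@8)) EX@9 MEM@10 WB@11
I3 ld r2 <- r4: IF@6 ID@9 stall=0 (-) EX@10 MEM@11 WB@12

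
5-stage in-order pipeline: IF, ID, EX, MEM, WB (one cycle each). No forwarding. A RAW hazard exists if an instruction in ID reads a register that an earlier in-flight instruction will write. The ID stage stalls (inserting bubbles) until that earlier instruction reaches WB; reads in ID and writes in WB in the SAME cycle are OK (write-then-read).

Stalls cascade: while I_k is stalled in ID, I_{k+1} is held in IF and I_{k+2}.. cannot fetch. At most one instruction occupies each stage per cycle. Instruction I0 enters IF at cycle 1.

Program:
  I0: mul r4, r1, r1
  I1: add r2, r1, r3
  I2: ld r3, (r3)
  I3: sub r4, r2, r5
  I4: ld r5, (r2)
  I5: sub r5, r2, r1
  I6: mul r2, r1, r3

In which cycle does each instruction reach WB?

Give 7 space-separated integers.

Answer: 5 6 7 9 10 11 12

Derivation:
I0 mul r4 <- r1,r1: IF@1 ID@2 stall=0 (-) EX@3 MEM@4 WB@5
I1 add r2 <- r1,r3: IF@2 ID@3 stall=0 (-) EX@4 MEM@5 WB@6
I2 ld r3 <- r3: IF@3 ID@4 stall=0 (-) EX@5 MEM@6 WB@7
I3 sub r4 <- r2,r5: IF@4 ID@5 stall=1 (RAW on I1.r2 (WB@6)) EX@7 MEM@8 WB@9
I4 ld r5 <- r2: IF@5 ID@7 stall=0 (-) EX@8 MEM@9 WB@10
I5 sub r5 <- r2,r1: IF@7 ID@8 stall=0 (-) EX@9 MEM@10 WB@11
I6 mul r2 <- r1,r3: IF@8 ID@9 stall=0 (-) EX@10 MEM@11 WB@12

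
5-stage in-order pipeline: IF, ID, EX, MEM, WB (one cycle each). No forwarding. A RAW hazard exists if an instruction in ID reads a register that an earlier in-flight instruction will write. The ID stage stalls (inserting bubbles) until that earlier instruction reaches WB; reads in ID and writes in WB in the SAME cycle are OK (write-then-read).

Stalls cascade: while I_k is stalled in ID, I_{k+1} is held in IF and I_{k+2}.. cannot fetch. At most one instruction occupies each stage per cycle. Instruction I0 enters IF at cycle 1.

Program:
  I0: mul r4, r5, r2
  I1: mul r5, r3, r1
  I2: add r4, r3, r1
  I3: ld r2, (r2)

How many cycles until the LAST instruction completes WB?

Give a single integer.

Answer: 8

Derivation:
I0 mul r4 <- r5,r2: IF@1 ID@2 stall=0 (-) EX@3 MEM@4 WB@5
I1 mul r5 <- r3,r1: IF@2 ID@3 stall=0 (-) EX@4 MEM@5 WB@6
I2 add r4 <- r3,r1: IF@3 ID@4 stall=0 (-) EX@5 MEM@6 WB@7
I3 ld r2 <- r2: IF@4 ID@5 stall=0 (-) EX@6 MEM@7 WB@8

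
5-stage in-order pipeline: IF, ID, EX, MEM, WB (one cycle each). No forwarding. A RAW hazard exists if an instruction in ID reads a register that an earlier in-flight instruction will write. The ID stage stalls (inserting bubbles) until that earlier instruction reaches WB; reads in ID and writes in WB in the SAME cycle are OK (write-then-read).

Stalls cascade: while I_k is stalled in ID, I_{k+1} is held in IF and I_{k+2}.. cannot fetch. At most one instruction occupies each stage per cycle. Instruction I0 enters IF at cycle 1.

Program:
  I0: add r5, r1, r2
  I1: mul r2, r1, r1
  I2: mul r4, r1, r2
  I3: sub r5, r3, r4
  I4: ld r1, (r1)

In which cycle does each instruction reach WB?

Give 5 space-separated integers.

I0 add r5 <- r1,r2: IF@1 ID@2 stall=0 (-) EX@3 MEM@4 WB@5
I1 mul r2 <- r1,r1: IF@2 ID@3 stall=0 (-) EX@4 MEM@5 WB@6
I2 mul r4 <- r1,r2: IF@3 ID@4 stall=2 (RAW on I1.r2 (WB@6)) EX@7 MEM@8 WB@9
I3 sub r5 <- r3,r4: IF@4 ID@7 stall=2 (RAW on I2.r4 (WB@9)) EX@10 MEM@11 WB@12
I4 ld r1 <- r1: IF@7 ID@10 stall=0 (-) EX@11 MEM@12 WB@13

Answer: 5 6 9 12 13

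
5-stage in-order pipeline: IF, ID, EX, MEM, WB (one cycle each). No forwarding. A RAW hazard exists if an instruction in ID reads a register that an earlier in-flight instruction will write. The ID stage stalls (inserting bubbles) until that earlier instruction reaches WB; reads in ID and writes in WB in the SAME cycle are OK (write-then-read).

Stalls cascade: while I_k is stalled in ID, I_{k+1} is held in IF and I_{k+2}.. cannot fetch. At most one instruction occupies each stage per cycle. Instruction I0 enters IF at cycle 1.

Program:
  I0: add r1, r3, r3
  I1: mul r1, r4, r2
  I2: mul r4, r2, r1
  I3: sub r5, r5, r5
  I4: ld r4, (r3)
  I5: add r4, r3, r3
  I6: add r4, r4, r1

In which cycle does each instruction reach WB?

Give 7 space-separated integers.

I0 add r1 <- r3,r3: IF@1 ID@2 stall=0 (-) EX@3 MEM@4 WB@5
I1 mul r1 <- r4,r2: IF@2 ID@3 stall=0 (-) EX@4 MEM@5 WB@6
I2 mul r4 <- r2,r1: IF@3 ID@4 stall=2 (RAW on I1.r1 (WB@6)) EX@7 MEM@8 WB@9
I3 sub r5 <- r5,r5: IF@4 ID@7 stall=0 (-) EX@8 MEM@9 WB@10
I4 ld r4 <- r3: IF@7 ID@8 stall=0 (-) EX@9 MEM@10 WB@11
I5 add r4 <- r3,r3: IF@8 ID@9 stall=0 (-) EX@10 MEM@11 WB@12
I6 add r4 <- r4,r1: IF@9 ID@10 stall=2 (RAW on I5.r4 (WB@12)) EX@13 MEM@14 WB@15

Answer: 5 6 9 10 11 12 15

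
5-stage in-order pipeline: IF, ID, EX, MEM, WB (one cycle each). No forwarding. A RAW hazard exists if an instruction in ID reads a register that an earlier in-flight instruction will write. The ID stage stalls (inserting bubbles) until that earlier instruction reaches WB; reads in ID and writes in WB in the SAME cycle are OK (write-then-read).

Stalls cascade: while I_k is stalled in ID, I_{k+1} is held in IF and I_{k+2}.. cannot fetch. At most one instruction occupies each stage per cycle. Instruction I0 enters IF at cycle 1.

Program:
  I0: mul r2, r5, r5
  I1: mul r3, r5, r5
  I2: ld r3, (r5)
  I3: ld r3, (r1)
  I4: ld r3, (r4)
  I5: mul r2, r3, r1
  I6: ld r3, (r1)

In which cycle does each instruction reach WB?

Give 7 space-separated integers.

Answer: 5 6 7 8 9 12 13

Derivation:
I0 mul r2 <- r5,r5: IF@1 ID@2 stall=0 (-) EX@3 MEM@4 WB@5
I1 mul r3 <- r5,r5: IF@2 ID@3 stall=0 (-) EX@4 MEM@5 WB@6
I2 ld r3 <- r5: IF@3 ID@4 stall=0 (-) EX@5 MEM@6 WB@7
I3 ld r3 <- r1: IF@4 ID@5 stall=0 (-) EX@6 MEM@7 WB@8
I4 ld r3 <- r4: IF@5 ID@6 stall=0 (-) EX@7 MEM@8 WB@9
I5 mul r2 <- r3,r1: IF@6 ID@7 stall=2 (RAW on I4.r3 (WB@9)) EX@10 MEM@11 WB@12
I6 ld r3 <- r1: IF@7 ID@10 stall=0 (-) EX@11 MEM@12 WB@13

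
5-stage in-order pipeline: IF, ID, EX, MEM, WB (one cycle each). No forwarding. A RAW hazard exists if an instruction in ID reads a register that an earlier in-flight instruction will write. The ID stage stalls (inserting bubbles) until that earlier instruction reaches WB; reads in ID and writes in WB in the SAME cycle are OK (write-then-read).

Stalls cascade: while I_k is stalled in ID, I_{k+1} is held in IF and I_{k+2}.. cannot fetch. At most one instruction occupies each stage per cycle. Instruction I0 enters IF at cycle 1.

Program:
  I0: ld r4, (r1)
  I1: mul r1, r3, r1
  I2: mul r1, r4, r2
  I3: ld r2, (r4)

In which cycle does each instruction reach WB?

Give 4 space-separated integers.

I0 ld r4 <- r1: IF@1 ID@2 stall=0 (-) EX@3 MEM@4 WB@5
I1 mul r1 <- r3,r1: IF@2 ID@3 stall=0 (-) EX@4 MEM@5 WB@6
I2 mul r1 <- r4,r2: IF@3 ID@4 stall=1 (RAW on I0.r4 (WB@5)) EX@6 MEM@7 WB@8
I3 ld r2 <- r4: IF@4 ID@6 stall=0 (-) EX@7 MEM@8 WB@9

Answer: 5 6 8 9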